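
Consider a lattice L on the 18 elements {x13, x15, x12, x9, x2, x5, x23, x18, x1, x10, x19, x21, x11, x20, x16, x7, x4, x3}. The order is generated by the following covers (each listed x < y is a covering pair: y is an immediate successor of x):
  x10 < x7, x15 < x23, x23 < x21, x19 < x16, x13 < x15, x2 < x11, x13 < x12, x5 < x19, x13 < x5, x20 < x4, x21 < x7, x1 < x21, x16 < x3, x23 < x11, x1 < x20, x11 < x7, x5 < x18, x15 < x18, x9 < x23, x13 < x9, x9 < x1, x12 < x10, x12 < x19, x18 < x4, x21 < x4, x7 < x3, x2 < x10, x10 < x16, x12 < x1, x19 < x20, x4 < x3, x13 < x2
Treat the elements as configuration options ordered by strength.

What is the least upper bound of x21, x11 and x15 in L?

Common upper bounds of {x21, x11, x15}: x3, x7.
The least among these is x7.

x7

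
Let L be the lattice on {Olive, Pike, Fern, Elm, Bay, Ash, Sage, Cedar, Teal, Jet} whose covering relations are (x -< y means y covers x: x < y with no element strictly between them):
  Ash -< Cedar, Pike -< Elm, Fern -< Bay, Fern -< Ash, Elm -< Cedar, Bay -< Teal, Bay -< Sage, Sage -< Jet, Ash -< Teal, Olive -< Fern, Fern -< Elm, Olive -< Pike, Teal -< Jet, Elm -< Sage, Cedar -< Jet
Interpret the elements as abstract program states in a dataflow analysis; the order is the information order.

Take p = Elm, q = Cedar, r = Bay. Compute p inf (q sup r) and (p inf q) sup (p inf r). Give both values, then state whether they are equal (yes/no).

Elm; Elm; yes

q sup r = Jet, so p inf (q sup r) = Elm inf Jet = Elm.
p inf q = Elm and p inf r = Fern, so (p inf q) sup (p inf r) = Elm sup Fern = Elm.
Equal: yes.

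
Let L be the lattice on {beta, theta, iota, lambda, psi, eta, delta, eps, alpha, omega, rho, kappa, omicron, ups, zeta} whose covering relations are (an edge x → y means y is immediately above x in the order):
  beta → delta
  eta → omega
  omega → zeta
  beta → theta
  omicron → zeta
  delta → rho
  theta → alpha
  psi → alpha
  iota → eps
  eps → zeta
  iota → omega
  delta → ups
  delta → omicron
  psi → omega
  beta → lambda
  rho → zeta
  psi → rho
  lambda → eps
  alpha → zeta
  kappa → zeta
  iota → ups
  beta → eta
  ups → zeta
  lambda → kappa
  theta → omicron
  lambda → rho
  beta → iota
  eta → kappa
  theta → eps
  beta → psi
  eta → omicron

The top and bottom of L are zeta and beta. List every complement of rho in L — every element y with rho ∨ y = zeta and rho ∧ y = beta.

Need y with rho ∨ y = zeta and rho ∧ y = beta.
Checking each element gives: eta, iota, theta.

eta, iota, theta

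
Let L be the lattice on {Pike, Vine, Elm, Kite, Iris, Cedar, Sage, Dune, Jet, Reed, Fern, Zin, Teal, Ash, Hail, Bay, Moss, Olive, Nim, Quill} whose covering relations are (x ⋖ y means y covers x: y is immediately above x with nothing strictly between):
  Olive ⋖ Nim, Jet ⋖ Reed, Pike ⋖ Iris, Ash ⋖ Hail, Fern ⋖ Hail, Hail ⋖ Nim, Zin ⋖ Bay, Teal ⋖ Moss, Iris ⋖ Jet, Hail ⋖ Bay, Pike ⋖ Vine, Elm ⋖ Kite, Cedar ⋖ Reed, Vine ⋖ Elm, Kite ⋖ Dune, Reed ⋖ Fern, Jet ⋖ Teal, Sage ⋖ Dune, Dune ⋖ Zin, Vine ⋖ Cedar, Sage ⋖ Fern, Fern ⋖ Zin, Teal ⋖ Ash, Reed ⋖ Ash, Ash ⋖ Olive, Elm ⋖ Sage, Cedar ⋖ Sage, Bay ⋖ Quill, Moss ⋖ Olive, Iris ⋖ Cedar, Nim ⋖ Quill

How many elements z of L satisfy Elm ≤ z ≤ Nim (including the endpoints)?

5

The interval [Elm, Nim] = {Elm, Fern, Hail, Nim, Sage}, which has 5 elements.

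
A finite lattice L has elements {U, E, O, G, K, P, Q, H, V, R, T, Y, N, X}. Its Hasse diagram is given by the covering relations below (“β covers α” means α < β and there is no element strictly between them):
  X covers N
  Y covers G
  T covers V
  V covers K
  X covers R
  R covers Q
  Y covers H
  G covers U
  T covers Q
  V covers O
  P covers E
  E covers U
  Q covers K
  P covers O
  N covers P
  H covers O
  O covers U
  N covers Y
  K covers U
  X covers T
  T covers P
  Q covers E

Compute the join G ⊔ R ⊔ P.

X

Common upper bounds of {G, R, P}: X.
The least among these is X.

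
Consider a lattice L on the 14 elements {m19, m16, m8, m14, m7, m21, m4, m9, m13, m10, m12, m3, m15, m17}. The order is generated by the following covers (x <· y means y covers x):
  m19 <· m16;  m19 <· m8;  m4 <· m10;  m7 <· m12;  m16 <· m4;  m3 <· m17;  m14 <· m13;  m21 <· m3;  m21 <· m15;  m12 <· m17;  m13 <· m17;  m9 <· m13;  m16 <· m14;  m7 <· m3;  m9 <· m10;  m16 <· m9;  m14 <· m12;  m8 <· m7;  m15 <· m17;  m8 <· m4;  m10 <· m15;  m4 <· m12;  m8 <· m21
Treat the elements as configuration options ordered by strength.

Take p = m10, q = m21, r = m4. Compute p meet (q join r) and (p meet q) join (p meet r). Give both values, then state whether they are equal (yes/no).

q join r = m15, so p meet (q join r) = m10 meet m15 = m10.
p meet q = m8 and p meet r = m4, so (p meet q) join (p meet r) = m8 join m4 = m4.
Equal: no.

m10; m4; no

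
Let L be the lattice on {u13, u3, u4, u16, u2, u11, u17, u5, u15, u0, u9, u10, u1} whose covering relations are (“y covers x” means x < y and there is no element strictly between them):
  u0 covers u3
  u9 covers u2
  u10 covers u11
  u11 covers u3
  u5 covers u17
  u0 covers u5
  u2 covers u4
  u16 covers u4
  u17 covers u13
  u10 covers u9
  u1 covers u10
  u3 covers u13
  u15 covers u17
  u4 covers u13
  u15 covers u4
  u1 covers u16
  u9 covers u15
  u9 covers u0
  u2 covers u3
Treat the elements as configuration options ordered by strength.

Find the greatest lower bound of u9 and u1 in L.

Common lower bounds of {u9, u1}: u0, u13, u15, u17, u2, u3, u4, u5, u9.
The greatest among these is u9.

u9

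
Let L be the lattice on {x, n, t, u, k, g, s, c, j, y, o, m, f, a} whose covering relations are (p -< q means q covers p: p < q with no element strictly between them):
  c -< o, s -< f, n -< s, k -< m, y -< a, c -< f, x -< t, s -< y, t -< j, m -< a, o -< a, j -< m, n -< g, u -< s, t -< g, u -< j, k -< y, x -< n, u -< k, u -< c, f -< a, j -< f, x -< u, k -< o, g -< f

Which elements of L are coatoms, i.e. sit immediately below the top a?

The coatoms are exactly the elements covered by a: f, m, o, y.

f, m, o, y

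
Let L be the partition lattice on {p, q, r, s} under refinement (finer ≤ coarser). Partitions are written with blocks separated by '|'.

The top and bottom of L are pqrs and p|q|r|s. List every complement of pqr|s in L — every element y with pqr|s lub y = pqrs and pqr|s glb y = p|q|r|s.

ps|q|r, p|qs|r, p|q|rs

Need y with pqr|s ∨ y = pqrs and pqr|s ∧ y = p|q|r|s.
Checking each element gives: ps|q|r, p|qs|r, p|q|rs.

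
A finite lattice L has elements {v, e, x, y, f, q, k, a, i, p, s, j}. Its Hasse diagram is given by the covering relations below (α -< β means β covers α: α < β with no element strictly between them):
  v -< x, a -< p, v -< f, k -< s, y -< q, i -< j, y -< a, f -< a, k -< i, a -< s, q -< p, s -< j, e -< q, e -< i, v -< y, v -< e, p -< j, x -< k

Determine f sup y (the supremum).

a

Common upper bounds of {f, y}: a, j, p, s.
The least among these is a.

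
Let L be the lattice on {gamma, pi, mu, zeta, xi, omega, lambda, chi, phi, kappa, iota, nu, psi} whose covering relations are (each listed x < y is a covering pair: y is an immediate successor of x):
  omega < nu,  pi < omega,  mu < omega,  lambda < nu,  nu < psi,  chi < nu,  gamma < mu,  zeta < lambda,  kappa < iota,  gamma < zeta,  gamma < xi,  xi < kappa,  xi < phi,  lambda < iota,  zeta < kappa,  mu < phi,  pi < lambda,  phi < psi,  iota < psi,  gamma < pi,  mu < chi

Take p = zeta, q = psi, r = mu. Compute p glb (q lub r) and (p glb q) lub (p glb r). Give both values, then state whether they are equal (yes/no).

zeta; zeta; yes

q lub r = psi, so p glb (q lub r) = zeta glb psi = zeta.
p glb q = zeta and p glb r = gamma, so (p glb q) lub (p glb r) = zeta lub gamma = zeta.
Equal: yes.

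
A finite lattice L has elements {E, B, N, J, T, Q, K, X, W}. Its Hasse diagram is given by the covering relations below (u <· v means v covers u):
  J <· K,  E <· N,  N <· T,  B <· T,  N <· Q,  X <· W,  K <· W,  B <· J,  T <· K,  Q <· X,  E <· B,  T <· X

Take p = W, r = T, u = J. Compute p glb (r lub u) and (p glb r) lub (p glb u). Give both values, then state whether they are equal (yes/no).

r lub u = K, so p glb (r lub u) = W glb K = K.
p glb r = T and p glb u = J, so (p glb r) lub (p glb u) = T lub J = K.
Equal: yes.

K; K; yes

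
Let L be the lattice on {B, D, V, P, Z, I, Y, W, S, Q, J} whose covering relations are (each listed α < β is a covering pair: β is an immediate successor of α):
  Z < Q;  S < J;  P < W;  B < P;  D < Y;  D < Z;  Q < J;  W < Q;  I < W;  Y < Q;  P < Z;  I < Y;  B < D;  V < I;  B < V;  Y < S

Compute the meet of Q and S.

Y

Common lower bounds of {Q, S}: B, D, I, V, Y.
The greatest among these is Y.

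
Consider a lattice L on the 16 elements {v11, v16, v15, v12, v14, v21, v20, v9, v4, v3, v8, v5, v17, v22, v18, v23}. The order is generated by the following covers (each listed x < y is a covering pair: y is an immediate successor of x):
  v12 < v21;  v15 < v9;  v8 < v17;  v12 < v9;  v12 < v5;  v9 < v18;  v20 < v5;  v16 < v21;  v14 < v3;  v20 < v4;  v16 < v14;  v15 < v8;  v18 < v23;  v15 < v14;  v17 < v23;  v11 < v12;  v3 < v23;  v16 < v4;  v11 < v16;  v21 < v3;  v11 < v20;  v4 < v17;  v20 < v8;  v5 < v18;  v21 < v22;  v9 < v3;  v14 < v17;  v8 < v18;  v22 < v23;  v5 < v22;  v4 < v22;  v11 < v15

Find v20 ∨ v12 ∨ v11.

Common upper bounds of {v20, v12, v11}: v18, v22, v23, v5.
The least among these is v5.

v5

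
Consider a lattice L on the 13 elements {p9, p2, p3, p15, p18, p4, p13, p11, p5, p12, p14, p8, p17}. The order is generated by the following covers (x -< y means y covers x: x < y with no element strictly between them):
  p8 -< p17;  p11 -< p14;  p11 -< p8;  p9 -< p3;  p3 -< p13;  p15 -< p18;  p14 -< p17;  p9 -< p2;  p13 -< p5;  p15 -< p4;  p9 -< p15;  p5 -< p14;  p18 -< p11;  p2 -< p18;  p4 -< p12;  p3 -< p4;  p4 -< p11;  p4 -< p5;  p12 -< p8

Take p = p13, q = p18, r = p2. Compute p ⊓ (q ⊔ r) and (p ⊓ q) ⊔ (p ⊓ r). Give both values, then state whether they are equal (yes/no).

p9; p9; yes

q ⊔ r = p18, so p ⊓ (q ⊔ r) = p13 ⊓ p18 = p9.
p ⊓ q = p9 and p ⊓ r = p9, so (p ⊓ q) ⊔ (p ⊓ r) = p9 ⊔ p9 = p9.
Equal: yes.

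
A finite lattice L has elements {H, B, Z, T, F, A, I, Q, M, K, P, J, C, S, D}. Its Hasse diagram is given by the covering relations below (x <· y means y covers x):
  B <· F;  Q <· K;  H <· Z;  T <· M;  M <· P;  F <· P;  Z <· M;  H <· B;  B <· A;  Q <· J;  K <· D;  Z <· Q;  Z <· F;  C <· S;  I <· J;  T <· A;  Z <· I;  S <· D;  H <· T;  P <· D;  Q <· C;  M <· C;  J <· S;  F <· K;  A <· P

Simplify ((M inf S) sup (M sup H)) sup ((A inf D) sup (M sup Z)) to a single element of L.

M ∧ S = M
M ∨ H = M
M ∨ M = M
A ∧ D = A
M ∨ Z = M
A ∨ M = P
M ∨ P = P

P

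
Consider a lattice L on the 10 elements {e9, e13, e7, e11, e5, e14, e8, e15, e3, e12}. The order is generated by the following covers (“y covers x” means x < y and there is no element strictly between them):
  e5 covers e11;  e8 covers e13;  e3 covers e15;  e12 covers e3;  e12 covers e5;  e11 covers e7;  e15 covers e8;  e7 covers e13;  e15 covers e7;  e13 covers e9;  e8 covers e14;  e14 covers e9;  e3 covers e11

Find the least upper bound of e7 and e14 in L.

Common upper bounds of {e7, e14}: e12, e15, e3.
The least among these is e15.

e15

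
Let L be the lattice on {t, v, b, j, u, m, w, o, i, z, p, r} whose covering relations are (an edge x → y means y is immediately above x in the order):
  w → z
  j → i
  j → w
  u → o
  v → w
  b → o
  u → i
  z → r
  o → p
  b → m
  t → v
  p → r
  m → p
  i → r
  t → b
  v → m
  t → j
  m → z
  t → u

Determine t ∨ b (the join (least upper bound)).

Common upper bounds of {t, b}: b, m, o, p, r, z.
The least among these is b.

b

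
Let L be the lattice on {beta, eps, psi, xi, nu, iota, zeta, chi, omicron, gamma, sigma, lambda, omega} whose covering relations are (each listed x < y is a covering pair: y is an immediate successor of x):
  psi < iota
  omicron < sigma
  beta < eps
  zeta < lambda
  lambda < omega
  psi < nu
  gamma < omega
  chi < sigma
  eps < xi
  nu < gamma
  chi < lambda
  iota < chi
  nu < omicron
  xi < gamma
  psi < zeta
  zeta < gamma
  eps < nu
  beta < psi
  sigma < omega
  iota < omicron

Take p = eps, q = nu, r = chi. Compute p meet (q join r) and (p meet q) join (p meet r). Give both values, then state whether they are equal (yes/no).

eps; eps; yes

q join r = sigma, so p meet (q join r) = eps meet sigma = eps.
p meet q = eps and p meet r = beta, so (p meet q) join (p meet r) = eps join beta = eps.
Equal: yes.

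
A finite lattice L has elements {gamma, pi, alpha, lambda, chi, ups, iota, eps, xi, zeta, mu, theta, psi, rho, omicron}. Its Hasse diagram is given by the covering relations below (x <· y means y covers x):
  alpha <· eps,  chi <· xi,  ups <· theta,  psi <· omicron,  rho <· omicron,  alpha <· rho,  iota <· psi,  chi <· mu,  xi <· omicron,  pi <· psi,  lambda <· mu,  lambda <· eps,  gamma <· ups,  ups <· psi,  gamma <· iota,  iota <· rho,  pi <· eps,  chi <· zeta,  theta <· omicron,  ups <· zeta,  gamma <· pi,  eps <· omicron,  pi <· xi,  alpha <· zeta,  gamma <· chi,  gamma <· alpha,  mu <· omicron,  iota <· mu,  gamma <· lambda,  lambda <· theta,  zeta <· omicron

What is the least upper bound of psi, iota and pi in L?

psi

Common upper bounds of {psi, iota, pi}: omicron, psi.
The least among these is psi.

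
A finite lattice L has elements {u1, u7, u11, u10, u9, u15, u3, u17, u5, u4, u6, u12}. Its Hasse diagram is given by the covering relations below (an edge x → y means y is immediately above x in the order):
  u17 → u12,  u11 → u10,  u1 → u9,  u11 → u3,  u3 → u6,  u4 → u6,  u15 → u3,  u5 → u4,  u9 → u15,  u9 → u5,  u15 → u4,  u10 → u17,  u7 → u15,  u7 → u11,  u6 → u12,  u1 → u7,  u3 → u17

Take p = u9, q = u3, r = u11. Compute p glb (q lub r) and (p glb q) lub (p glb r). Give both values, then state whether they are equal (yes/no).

q lub r = u3, so p glb (q lub r) = u9 glb u3 = u9.
p glb q = u9 and p glb r = u1, so (p glb q) lub (p glb r) = u9 lub u1 = u9.
Equal: yes.

u9; u9; yes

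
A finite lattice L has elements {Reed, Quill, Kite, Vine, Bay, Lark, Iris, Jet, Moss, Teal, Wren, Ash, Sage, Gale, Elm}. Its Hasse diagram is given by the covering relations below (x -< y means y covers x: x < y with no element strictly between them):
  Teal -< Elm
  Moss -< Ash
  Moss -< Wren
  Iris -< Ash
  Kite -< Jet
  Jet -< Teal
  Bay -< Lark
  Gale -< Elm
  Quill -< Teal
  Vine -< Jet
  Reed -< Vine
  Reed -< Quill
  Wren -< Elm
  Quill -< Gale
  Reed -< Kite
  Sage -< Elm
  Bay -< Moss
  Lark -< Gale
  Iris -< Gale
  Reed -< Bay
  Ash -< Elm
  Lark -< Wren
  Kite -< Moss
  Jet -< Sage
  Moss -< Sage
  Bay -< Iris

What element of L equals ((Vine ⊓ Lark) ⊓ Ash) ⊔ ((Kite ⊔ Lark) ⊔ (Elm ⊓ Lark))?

Wren

Vine ∧ Lark = Reed
Reed ∧ Ash = Reed
Kite ∨ Lark = Wren
Elm ∧ Lark = Lark
Wren ∨ Lark = Wren
Reed ∨ Wren = Wren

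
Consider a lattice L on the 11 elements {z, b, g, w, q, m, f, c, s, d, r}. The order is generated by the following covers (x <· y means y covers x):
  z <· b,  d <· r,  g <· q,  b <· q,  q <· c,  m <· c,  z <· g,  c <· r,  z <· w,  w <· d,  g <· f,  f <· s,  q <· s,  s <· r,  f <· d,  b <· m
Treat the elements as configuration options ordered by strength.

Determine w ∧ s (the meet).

z

Common lower bounds of {w, s}: z.
The greatest among these is z.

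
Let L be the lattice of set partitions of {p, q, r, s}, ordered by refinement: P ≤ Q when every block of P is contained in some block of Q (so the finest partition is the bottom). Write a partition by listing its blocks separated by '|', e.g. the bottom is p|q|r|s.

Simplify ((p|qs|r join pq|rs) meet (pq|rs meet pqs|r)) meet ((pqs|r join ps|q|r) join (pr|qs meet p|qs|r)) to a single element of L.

pq|r|s

p|qs|r ∨ pq|rs = pqrs
pq|rs ∧ pqs|r = pq|r|s
pqrs ∧ pq|r|s = pq|r|s
pqs|r ∨ ps|q|r = pqs|r
pr|qs ∧ p|qs|r = p|qs|r
pqs|r ∨ p|qs|r = pqs|r
pq|r|s ∧ pqs|r = pq|r|s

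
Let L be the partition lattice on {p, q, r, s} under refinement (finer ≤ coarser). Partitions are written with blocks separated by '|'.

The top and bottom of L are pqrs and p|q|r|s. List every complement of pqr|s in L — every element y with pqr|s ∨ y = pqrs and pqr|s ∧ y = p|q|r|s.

Need y with pqr|s ∨ y = pqrs and pqr|s ∧ y = p|q|r|s.
Checking each element gives: ps|q|r, p|qs|r, p|q|rs.

ps|q|r, p|qs|r, p|q|rs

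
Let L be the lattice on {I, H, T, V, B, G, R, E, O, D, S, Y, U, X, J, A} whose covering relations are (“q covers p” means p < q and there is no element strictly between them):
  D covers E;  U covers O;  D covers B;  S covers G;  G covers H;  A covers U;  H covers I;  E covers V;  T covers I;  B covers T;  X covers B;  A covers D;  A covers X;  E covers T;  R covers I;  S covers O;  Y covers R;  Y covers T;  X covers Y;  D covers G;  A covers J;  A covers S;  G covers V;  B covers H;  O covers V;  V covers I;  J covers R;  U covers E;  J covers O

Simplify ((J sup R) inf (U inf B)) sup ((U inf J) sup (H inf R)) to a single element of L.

J ∨ R = J
U ∧ B = T
J ∧ T = I
U ∧ J = O
H ∧ R = I
O ∨ I = O
I ∨ O = O

O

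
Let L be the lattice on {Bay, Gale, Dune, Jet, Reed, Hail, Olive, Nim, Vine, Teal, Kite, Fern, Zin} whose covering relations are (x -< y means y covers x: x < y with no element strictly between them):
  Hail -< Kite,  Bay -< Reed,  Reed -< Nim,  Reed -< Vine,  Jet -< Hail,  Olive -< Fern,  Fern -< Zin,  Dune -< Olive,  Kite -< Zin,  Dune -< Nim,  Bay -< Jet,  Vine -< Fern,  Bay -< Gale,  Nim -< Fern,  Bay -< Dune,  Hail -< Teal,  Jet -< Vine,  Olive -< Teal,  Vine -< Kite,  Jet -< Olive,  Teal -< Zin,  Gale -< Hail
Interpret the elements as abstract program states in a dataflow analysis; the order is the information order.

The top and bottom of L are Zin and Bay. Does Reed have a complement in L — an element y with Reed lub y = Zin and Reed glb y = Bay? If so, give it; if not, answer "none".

Need y with Reed ∨ y = Zin and Reed ∧ y = Bay.
Checking each element gives: Teal.

Teal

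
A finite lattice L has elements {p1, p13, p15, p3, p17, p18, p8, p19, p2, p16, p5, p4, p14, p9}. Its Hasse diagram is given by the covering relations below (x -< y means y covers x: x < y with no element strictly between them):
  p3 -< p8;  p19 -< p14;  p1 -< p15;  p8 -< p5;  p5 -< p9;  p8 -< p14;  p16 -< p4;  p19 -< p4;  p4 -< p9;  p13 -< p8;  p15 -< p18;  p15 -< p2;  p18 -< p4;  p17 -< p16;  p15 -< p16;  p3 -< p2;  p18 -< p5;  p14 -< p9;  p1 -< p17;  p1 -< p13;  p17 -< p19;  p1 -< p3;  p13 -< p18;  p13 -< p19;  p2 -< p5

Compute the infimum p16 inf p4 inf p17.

Common lower bounds of {p16, p4, p17}: p1, p17.
The greatest among these is p17.

p17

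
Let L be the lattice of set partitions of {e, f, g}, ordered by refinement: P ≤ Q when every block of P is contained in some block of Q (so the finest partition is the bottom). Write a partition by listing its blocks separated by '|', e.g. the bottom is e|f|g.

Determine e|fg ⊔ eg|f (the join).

efg

The join of e|fg and eg|f merges any blocks that overlap across the partitions, giving efg.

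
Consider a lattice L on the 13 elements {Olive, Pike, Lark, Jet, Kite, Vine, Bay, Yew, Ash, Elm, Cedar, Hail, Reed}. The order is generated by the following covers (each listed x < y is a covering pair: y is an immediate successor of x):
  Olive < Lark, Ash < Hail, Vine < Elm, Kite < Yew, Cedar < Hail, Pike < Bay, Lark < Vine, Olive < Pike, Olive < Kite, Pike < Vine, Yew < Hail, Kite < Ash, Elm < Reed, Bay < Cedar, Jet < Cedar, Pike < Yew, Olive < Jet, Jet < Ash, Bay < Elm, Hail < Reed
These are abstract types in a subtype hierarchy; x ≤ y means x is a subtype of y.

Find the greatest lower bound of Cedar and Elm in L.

Bay

Common lower bounds of {Cedar, Elm}: Bay, Olive, Pike.
The greatest among these is Bay.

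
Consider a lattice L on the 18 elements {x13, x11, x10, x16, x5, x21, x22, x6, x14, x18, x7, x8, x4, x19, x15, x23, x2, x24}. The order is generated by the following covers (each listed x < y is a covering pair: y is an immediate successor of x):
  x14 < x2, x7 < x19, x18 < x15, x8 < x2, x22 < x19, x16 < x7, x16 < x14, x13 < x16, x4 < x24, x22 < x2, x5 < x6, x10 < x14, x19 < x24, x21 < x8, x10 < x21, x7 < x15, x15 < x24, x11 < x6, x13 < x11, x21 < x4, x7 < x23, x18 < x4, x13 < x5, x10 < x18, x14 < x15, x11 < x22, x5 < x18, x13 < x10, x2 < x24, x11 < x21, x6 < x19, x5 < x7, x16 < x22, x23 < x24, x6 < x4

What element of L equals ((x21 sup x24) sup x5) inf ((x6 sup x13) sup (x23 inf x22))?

x21 ∨ x24 = x24
x24 ∨ x5 = x24
x6 ∨ x13 = x6
x23 ∧ x22 = x16
x6 ∨ x16 = x19
x24 ∧ x19 = x19

x19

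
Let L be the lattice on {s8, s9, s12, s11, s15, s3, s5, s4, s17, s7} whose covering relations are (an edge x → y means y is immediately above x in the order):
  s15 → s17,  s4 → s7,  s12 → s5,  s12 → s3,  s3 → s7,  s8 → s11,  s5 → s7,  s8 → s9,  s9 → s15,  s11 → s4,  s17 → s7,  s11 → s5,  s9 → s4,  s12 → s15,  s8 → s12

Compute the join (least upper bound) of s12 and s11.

s5

Common upper bounds of {s12, s11}: s5, s7.
The least among these is s5.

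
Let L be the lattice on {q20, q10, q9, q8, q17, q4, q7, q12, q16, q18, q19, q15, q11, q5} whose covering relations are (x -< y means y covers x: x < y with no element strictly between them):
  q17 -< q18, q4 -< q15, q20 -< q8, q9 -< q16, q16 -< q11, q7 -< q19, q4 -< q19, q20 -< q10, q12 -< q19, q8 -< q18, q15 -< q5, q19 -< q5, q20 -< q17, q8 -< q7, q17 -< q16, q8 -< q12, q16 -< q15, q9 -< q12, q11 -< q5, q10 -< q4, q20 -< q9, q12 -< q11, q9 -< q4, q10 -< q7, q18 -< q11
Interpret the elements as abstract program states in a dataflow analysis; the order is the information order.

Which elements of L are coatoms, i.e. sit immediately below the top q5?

The coatoms are exactly the elements covered by q5: q11, q15, q19.

q11, q15, q19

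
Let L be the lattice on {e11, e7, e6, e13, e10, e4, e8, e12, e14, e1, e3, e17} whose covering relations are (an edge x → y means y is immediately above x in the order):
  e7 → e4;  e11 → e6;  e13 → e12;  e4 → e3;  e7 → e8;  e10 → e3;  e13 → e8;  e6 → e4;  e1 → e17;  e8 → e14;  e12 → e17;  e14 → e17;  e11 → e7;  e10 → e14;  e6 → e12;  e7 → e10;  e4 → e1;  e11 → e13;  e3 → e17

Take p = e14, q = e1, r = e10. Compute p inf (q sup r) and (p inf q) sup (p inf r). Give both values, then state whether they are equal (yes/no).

e14; e10; no

q sup r = e17, so p inf (q sup r) = e14 inf e17 = e14.
p inf q = e7 and p inf r = e10, so (p inf q) sup (p inf r) = e7 sup e10 = e10.
Equal: no.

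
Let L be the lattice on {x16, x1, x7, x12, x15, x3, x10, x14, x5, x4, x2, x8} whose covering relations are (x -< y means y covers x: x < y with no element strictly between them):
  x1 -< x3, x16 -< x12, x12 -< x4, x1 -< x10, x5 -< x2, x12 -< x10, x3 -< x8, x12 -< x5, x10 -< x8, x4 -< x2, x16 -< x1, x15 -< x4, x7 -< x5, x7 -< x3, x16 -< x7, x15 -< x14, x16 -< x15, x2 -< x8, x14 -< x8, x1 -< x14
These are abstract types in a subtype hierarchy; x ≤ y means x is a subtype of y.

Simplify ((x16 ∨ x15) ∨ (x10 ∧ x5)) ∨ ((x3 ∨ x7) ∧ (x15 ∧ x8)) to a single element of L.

x4

x16 ∨ x15 = x15
x10 ∧ x5 = x12
x15 ∨ x12 = x4
x3 ∨ x7 = x3
x15 ∧ x8 = x15
x3 ∧ x15 = x16
x4 ∨ x16 = x4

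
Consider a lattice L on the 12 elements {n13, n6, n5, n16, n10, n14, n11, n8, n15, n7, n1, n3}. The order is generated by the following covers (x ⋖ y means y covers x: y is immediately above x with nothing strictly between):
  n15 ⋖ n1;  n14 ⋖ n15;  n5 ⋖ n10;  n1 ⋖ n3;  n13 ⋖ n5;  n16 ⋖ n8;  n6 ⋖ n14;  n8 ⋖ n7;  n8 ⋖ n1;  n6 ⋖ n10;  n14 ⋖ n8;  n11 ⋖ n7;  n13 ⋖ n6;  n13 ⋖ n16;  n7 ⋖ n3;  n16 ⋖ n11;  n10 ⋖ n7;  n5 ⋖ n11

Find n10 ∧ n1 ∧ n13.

Common lower bounds of {n10, n1, n13}: n13.
The greatest among these is n13.

n13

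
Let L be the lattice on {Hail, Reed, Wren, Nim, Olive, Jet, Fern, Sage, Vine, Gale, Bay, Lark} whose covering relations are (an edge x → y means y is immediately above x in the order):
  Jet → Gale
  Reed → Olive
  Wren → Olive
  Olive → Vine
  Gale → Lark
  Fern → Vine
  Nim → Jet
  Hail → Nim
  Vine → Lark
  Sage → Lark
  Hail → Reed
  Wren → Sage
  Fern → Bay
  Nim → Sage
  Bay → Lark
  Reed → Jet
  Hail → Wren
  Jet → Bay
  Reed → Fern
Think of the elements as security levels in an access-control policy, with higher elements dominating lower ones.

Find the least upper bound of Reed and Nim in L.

Jet

Common upper bounds of {Reed, Nim}: Bay, Gale, Jet, Lark.
The least among these is Jet.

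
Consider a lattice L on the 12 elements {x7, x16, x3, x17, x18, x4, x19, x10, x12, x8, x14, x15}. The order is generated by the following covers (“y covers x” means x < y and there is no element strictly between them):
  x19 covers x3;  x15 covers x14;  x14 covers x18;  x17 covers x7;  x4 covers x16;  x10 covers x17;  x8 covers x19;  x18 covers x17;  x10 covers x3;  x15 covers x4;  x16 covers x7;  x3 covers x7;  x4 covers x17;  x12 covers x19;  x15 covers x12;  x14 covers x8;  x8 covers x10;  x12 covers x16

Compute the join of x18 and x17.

Common upper bounds of {x18, x17}: x14, x15, x18.
The least among these is x18.

x18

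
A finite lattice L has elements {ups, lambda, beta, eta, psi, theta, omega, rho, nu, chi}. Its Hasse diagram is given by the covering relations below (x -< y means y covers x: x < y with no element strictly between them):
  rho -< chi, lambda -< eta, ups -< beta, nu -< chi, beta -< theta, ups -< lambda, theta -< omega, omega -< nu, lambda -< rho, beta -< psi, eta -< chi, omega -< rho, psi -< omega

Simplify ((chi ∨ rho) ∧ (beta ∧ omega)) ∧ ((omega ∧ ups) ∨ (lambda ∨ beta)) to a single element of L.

beta

chi ∨ rho = chi
beta ∧ omega = beta
chi ∧ beta = beta
omega ∧ ups = ups
lambda ∨ beta = rho
ups ∨ rho = rho
beta ∧ rho = beta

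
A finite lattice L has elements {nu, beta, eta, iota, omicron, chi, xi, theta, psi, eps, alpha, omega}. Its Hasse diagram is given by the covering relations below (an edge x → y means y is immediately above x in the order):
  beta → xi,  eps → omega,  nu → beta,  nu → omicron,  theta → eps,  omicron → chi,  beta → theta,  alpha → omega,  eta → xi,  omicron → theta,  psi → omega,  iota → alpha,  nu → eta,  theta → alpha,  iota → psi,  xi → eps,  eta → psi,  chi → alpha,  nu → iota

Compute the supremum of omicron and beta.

theta

Common upper bounds of {omicron, beta}: alpha, eps, omega, theta.
The least among these is theta.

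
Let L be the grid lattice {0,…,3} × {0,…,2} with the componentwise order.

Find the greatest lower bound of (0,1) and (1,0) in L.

(0,0)

In a product of chains, the meet is componentwise min, giving (0,0).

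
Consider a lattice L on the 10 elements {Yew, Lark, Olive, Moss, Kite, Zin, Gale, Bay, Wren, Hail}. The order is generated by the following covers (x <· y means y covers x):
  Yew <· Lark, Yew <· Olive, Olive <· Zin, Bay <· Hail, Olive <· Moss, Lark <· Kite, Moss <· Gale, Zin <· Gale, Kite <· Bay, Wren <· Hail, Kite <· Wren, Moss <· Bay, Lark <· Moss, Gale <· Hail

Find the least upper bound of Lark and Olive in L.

Moss

Common upper bounds of {Lark, Olive}: Bay, Gale, Hail, Moss.
The least among these is Moss.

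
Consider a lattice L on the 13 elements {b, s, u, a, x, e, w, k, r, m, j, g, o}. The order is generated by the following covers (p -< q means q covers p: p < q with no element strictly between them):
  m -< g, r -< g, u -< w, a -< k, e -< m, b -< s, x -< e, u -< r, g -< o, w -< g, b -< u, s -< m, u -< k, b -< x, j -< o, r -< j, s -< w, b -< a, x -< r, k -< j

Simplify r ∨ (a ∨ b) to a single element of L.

j

a ∨ b = a
r ∨ a = j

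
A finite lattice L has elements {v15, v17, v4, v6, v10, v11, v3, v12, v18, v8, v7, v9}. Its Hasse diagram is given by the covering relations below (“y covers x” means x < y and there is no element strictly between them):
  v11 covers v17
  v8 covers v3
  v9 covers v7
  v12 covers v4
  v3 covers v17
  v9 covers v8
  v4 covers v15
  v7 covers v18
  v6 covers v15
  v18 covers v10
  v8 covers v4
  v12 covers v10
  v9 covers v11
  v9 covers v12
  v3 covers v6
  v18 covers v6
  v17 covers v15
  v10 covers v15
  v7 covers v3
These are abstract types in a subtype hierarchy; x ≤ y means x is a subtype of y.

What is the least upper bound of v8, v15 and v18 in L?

v9

Common upper bounds of {v8, v15, v18}: v9.
The least among these is v9.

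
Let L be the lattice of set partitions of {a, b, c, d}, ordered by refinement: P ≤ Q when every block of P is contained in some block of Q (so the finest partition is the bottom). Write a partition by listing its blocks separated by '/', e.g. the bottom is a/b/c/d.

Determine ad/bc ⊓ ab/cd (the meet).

The meet (common refinement) of ad/bc and ab/cd intersects blocks pairwise, giving a/b/c/d.

a/b/c/d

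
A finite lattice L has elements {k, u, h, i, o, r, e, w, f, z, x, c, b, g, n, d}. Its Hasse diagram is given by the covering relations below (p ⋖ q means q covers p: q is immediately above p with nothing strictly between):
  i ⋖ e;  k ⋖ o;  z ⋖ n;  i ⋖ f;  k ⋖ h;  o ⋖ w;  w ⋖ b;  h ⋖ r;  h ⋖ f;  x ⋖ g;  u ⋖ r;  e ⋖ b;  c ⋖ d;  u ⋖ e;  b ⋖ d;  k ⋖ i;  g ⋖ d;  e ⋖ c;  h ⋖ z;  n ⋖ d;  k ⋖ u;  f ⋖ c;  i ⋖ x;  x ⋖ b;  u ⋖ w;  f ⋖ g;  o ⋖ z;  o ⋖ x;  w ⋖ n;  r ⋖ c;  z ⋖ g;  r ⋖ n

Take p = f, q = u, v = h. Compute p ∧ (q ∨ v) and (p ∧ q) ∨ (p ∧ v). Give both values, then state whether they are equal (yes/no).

h; h; yes

q ∨ v = r, so p ∧ (q ∨ v) = f ∧ r = h.
p ∧ q = k and p ∧ v = h, so (p ∧ q) ∨ (p ∧ v) = k ∨ h = h.
Equal: yes.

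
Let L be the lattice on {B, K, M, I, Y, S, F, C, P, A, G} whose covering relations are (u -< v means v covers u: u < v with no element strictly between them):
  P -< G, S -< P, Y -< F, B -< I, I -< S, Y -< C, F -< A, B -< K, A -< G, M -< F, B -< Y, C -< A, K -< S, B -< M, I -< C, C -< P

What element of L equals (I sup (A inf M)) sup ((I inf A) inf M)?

A ∧ M = M
I ∨ M = A
I ∧ A = I
I ∧ M = B
A ∨ B = A

A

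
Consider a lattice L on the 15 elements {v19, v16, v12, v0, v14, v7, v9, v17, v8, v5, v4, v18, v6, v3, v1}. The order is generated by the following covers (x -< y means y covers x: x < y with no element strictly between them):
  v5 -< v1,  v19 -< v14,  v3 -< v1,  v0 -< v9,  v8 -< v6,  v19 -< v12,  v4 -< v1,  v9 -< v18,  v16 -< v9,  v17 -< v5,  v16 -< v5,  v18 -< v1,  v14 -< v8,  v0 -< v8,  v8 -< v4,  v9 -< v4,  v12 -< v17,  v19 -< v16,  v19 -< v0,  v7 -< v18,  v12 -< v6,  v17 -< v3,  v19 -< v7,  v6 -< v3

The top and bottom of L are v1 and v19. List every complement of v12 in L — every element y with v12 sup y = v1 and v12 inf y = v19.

v18, v4, v7, v9

Need y with v12 ∨ y = v1 and v12 ∧ y = v19.
Checking each element gives: v18, v4, v7, v9.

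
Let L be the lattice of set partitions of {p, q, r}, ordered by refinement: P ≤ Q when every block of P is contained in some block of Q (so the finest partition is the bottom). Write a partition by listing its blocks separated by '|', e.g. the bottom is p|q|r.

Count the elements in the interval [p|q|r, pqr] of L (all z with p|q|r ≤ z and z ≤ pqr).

5

The interval [p|q|r, pqr] = {pqr, pq|r, pr|q, p|qr, p|q|r}, which has 5 elements.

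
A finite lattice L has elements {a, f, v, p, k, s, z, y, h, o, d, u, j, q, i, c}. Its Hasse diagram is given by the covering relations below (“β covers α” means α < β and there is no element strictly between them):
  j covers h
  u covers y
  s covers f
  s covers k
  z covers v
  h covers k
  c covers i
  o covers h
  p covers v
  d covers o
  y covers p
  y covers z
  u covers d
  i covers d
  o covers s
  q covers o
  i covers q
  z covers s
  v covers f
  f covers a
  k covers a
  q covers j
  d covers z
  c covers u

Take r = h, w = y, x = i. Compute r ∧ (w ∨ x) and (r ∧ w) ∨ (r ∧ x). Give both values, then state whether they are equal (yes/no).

h; h; yes

w ∨ x = c, so r ∧ (w ∨ x) = h ∧ c = h.
r ∧ w = k and r ∧ x = h, so (r ∧ w) ∨ (r ∧ x) = k ∨ h = h.
Equal: yes.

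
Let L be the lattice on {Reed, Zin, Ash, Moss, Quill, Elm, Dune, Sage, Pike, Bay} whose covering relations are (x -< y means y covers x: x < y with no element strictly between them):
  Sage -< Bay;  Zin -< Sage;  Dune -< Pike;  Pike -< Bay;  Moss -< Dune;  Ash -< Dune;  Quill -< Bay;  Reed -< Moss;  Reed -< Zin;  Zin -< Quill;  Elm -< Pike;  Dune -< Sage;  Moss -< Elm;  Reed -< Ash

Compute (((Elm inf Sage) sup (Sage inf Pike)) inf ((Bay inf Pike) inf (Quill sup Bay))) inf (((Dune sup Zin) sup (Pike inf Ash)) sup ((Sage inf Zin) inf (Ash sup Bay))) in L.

Elm ∧ Sage = Moss
Sage ∧ Pike = Dune
Moss ∨ Dune = Dune
Bay ∧ Pike = Pike
Quill ∨ Bay = Bay
Pike ∧ Bay = Pike
Dune ∧ Pike = Dune
Dune ∨ Zin = Sage
Pike ∧ Ash = Ash
Sage ∨ Ash = Sage
Sage ∧ Zin = Zin
Ash ∨ Bay = Bay
Zin ∧ Bay = Zin
Sage ∨ Zin = Sage
Dune ∧ Sage = Dune

Dune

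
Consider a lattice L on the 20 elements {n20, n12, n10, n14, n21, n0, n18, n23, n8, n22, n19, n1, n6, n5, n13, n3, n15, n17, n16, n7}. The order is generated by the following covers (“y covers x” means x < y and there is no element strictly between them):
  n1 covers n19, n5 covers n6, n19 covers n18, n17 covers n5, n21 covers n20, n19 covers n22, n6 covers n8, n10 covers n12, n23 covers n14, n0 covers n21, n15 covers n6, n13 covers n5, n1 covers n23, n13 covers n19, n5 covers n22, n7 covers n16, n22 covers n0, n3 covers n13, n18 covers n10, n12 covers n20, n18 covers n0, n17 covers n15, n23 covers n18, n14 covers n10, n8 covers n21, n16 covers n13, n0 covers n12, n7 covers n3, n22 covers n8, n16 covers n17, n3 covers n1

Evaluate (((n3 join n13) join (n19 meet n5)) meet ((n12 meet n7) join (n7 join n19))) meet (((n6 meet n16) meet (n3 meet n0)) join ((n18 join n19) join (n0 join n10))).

n3 ∨ n13 = n3
n19 ∧ n5 = n22
n3 ∨ n22 = n3
n12 ∧ n7 = n12
n7 ∨ n19 = n7
n12 ∨ n7 = n7
n3 ∧ n7 = n3
n6 ∧ n16 = n6
n3 ∧ n0 = n0
n6 ∧ n0 = n21
n18 ∨ n19 = n19
n0 ∨ n10 = n18
n19 ∨ n18 = n19
n21 ∨ n19 = n19
n3 ∧ n19 = n19

n19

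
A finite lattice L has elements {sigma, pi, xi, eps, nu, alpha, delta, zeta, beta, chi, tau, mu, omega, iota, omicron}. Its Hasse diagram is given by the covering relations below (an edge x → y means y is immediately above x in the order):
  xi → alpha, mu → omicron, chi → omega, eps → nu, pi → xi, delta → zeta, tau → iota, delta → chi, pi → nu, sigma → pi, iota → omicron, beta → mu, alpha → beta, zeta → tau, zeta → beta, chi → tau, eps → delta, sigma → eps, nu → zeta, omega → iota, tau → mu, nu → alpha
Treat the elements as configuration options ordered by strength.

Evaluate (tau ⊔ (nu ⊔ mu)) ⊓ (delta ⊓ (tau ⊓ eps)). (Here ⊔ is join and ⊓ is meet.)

eps

nu ∨ mu = mu
tau ∨ mu = mu
tau ∧ eps = eps
delta ∧ eps = eps
mu ∧ eps = eps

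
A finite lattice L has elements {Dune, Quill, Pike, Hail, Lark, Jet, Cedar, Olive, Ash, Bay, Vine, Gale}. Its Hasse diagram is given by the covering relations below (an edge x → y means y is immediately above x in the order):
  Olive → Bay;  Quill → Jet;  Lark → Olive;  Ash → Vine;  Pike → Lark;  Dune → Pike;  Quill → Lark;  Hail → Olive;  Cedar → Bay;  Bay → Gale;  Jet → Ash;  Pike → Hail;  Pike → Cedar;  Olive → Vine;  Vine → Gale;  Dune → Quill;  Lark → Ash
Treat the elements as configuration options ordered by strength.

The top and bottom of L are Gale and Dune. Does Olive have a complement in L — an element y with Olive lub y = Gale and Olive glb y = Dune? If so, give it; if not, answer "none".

none

For every candidate y, either Olive ∨ y ≠ Gale or Olive ∧ y ≠ Dune; no complement exists.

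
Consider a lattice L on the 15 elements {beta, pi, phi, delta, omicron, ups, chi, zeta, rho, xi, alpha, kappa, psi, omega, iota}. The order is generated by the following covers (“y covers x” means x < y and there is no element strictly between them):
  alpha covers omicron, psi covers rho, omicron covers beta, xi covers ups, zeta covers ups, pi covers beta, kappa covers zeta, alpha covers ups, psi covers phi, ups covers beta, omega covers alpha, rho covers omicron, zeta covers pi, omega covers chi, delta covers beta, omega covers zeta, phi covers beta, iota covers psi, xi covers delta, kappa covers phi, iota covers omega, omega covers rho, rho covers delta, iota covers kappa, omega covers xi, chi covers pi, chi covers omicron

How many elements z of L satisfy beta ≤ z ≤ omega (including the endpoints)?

The interval [beta, omega] = {alpha, beta, chi, delta, omega, omicron, pi, rho, ups, xi, zeta}, which has 11 elements.

11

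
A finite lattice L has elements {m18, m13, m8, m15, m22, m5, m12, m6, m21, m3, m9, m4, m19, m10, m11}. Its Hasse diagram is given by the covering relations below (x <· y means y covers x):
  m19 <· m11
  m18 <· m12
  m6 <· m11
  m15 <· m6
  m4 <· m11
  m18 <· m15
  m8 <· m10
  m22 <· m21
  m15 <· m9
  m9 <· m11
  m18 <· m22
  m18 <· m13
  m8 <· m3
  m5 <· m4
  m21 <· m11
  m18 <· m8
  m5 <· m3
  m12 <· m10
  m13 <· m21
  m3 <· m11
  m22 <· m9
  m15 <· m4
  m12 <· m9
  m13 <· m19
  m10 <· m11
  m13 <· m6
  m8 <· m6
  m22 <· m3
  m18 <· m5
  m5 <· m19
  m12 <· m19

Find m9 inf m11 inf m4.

Common lower bounds of {m9, m11, m4}: m15, m18.
The greatest among these is m15.

m15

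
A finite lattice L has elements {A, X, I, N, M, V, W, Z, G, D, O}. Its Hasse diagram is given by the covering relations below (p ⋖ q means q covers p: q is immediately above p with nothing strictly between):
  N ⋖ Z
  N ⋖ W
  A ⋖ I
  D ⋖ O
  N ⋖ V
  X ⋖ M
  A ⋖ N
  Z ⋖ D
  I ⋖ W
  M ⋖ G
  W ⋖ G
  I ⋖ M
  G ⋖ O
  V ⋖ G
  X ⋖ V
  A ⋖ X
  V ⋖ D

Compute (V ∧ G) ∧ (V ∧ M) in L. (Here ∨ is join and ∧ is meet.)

X

V ∧ G = V
V ∧ M = X
V ∧ X = X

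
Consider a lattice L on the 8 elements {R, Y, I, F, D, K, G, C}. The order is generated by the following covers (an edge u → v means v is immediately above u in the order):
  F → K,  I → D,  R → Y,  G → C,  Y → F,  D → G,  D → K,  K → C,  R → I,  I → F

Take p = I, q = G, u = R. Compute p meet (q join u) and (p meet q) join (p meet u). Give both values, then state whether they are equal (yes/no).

I; I; yes

q join u = G, so p meet (q join u) = I meet G = I.
p meet q = I and p meet u = R, so (p meet q) join (p meet u) = I join R = I.
Equal: yes.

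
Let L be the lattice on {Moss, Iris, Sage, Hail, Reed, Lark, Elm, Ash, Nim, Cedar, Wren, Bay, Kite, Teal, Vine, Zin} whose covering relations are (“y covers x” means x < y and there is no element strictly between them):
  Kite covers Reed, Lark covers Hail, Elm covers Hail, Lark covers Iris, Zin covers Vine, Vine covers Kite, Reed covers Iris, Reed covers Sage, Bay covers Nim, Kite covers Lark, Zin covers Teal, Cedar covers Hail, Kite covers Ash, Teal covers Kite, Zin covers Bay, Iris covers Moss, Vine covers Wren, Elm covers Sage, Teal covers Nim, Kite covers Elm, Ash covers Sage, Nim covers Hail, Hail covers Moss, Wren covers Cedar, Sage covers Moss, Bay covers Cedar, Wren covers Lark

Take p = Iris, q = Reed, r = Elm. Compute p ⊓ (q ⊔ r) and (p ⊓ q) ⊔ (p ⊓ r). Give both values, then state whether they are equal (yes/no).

q ⊔ r = Kite, so p ⊓ (q ⊔ r) = Iris ⊓ Kite = Iris.
p ⊓ q = Iris and p ⊓ r = Moss, so (p ⊓ q) ⊔ (p ⊓ r) = Iris ⊔ Moss = Iris.
Equal: yes.

Iris; Iris; yes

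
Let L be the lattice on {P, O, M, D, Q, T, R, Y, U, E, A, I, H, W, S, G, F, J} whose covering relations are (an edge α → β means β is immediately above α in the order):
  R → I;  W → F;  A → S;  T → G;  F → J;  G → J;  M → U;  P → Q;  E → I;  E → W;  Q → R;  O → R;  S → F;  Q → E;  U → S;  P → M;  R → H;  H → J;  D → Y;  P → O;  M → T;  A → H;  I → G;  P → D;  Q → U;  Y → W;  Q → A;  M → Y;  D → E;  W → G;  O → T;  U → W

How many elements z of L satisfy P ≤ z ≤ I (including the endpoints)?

The interval [P, I] = {D, E, I, O, P, Q, R}, which has 7 elements.

7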